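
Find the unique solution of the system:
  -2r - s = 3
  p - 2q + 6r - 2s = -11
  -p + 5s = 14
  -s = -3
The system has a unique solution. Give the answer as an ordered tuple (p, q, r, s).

Form the augmented matrix and row-reduce:
  [  0   0  -2  -1  |    3 ]
  [  1  -2   6  -2  |  -11 ]
  [ -1   0   0   5  |   14 ]
  [  0   0   0  -1  |   -3 ]
ρ1 <=> ρ2
  [  1  -2   6  -2  |  -11 ]
  [  0   0  -2  -1  |    3 ]
  [ -1   0   0   5  |   14 ]
  [  0   0   0  -1  |   -3 ]
ρ3 := ρ3 + ρ1
  [ 1  -2   6  -2  |  -11 ]
  [ 0   0  -2  -1  |    3 ]
  [ 0  -2   6   3  |    3 ]
  [ 0   0   0  -1  |   -3 ]
ρ2 <=> ρ3
  [ 1  -2   6  -2  |  -11 ]
  [ 0  -2   6   3  |    3 ]
  [ 0   0  -2  -1  |    3 ]
  [ 0   0   0  -1  |   -3 ]
ρ2 := -1/2·ρ2
  [ 1  -2   6    -2  |   -11 ]
  [ 0   1  -3  -3/2  |  -3/2 ]
  [ 0   0  -2    -1  |     3 ]
  [ 0   0   0    -1  |    -3 ]
ρ3 := -1/2·ρ3
  [ 1  -2   6    -2  |   -11 ]
  [ 0   1  -3  -3/2  |  -3/2 ]
  [ 0   0   1   1/2  |  -3/2 ]
  [ 0   0   0    -1  |    -3 ]
ρ4 := -1·ρ4
  [ 1  -2   6    -2  |   -11 ]
  [ 0   1  -3  -3/2  |  -3/2 ]
  [ 0   0   1   1/2  |  -3/2 ]
  [ 0   0   0     1  |     3 ]
ρ3 := ρ3 − 1/2·ρ4
  [ 1  -2   6    -2  |   -11 ]
  [ 0   1  -3  -3/2  |  -3/2 ]
  [ 0   0   1     0  |    -3 ]
  [ 0   0   0     1  |     3 ]
ρ2 := ρ2 + 3/2·ρ4
  [ 1  -2   6  -2  |  -11 ]
  [ 0   1  -3   0  |    3 ]
  [ 0   0   1   0  |   -3 ]
  [ 0   0   0   1  |    3 ]
ρ1 := ρ1 + 2·ρ4
  [ 1  -2   6  0  |  -5 ]
  [ 0   1  -3  0  |   3 ]
  [ 0   0   1  0  |  -3 ]
  [ 0   0   0  1  |   3 ]
ρ2 := ρ2 + 3·ρ3
  [ 1  -2  6  0  |  -5 ]
  [ 0   1  0  0  |  -6 ]
  [ 0   0  1  0  |  -3 ]
  [ 0   0  0  1  |   3 ]
ρ1 := ρ1 − 6·ρ3
  [ 1  -2  0  0  |  13 ]
  [ 0   1  0  0  |  -6 ]
  [ 0   0  1  0  |  -3 ]
  [ 0   0  0  1  |   3 ]
ρ1 := ρ1 + 2·ρ2
  [ 1  0  0  0  |   1 ]
  [ 0  1  0  0  |  -6 ]
  [ 0  0  1  0  |  -3 ]
  [ 0  0  0  1  |   3 ]
Reading off the last column: p = 1, q = -6, r = -3, s = 3.

(1, -6, -3, 3)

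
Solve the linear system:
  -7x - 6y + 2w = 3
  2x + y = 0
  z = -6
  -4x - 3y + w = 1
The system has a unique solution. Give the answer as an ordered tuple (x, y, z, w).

(1, -2, -6, -1)

Form the augmented matrix and row-reduce:
  [ -7  -6  0  2  |   3 ]
  [  2   1  0  0  |   0 ]
  [  0   0  1  0  |  -6 ]
  [ -4  -3  0  1  |   1 ]
ρ1 ← -1/7·ρ1
ρ2 ← ρ2 − 2·ρ1
ρ4 ← ρ4 + 4·ρ1
ρ2 ← -7/5·ρ2
ρ4 ← ρ4 − 3/7·ρ2
ρ4 ← 5·ρ4
ρ2 ← ρ2 + 4/5·ρ4
ρ1 ← ρ1 + 2/7·ρ4
ρ1 ← ρ1 − 6/7·ρ2
Reading off the last column: x = 1, y = -2, z = -6, w = -1.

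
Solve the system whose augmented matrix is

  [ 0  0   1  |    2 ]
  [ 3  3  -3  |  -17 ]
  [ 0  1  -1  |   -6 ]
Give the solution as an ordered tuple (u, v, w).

ρ1 ↔ ρ2
  [ 3  3  -3  |  -17 ]
  [ 0  0   1  |    2 ]
  [ 0  1  -1  |   -6 ]
ρ1 := 1/3·ρ1
  [ 1  1  -1  |  -17/3 ]
  [ 0  0   1  |      2 ]
  [ 0  1  -1  |     -6 ]
ρ2 ↔ ρ3
  [ 1  1  -1  |  -17/3 ]
  [ 0  1  -1  |     -6 ]
  [ 0  0   1  |      2 ]
ρ2 := ρ2 + ρ3
  [ 1  1  -1  |  -17/3 ]
  [ 0  1   0  |     -4 ]
  [ 0  0   1  |      2 ]
ρ1 := ρ1 + ρ3
  [ 1  1  0  |  -11/3 ]
  [ 0  1  0  |     -4 ]
  [ 0  0  1  |      2 ]
ρ1 := ρ1 − ρ2
  [ 1  0  0  |  1/3 ]
  [ 0  1  0  |   -4 ]
  [ 0  0  1  |    2 ]
Reading off the last column: u = 1/3, v = -4, w = 2.

(1/3, -4, 2)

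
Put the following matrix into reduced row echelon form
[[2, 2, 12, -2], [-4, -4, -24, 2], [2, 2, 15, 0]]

Multiply R1 by 1/2.
  [  1   1    6  -1 ]
  [ -4  -4  -24   2 ]
  [  2   2   15   0 ]
Add 4 times R1 to R2.
  [ 1  1   6  -1 ]
  [ 0  0   0  -2 ]
  [ 2  2  15   0 ]
Subtract 2 times R1 from R3.
  [ 1  1  6  -1 ]
  [ 0  0  0  -2 ]
  [ 0  0  3   2 ]
Swap R2 and R3.
  [ 1  1  6  -1 ]
  [ 0  0  3   2 ]
  [ 0  0  0  -2 ]
Multiply R2 by 1/3.
  [ 1  1  6   -1 ]
  [ 0  0  1  2/3 ]
  [ 0  0  0   -2 ]
Multiply R3 by -1/2.
  [ 1  1  6   -1 ]
  [ 0  0  1  2/3 ]
  [ 0  0  0    1 ]
Subtract 2/3 times R3 from R2.
  [ 1  1  6  -1 ]
  [ 0  0  1   0 ]
  [ 0  0  0   1 ]
Add R3 to R1.
  [ 1  1  6  0 ]
  [ 0  0  1  0 ]
  [ 0  0  0  1 ]
Subtract 6 times R2 from R1.
  [ 1  1  0  0 ]
  [ 0  0  1  0 ]
  [ 0  0  0  1 ]

[[1, 1, 0, 0], [0, 0, 1, 0], [0, 0, 0, 1]]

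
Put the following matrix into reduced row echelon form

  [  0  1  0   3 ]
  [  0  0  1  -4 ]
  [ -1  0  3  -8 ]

[[1, 0, 0, -4], [0, 1, 0, 3], [0, 0, 1, -4]]

Swap ρ1 and ρ3.
  [ -1  0  3  -8 ]
  [  0  0  1  -4 ]
  [  0  1  0   3 ]
Multiply ρ1 by -1.
  [ 1  0  -3   8 ]
  [ 0  0   1  -4 ]
  [ 0  1   0   3 ]
Swap ρ2 and ρ3.
  [ 1  0  -3   8 ]
  [ 0  1   0   3 ]
  [ 0  0   1  -4 ]
Add 3 times ρ3 to ρ1.
  [ 1  0  0  -4 ]
  [ 0  1  0   3 ]
  [ 0  0  1  -4 ]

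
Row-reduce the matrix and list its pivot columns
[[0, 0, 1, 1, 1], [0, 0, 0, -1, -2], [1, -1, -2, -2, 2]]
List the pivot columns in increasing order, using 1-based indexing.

1, 3, 4

Swap r1 and r3.
  [ 1  -1  -2  -2   2 ]
  [ 0   0   0  -1  -2 ]
  [ 0   0   1   1   1 ]
Swap r2 and r3.
  [ 1  -1  -2  -2   2 ]
  [ 0   0   1   1   1 ]
  [ 0   0   0  -1  -2 ]
Multiply r3 by -1.
  [ 1  -1  -2  -2  2 ]
  [ 0   0   1   1  1 ]
  [ 0   0   0   1  2 ]
Subtract r3 from r2.
  [ 1  -1  -2  -2   2 ]
  [ 0   0   1   0  -1 ]
  [ 0   0   0   1   2 ]
Add 2 times r3 to r1.
  [ 1  -1  -2  0   6 ]
  [ 0   0   1  0  -1 ]
  [ 0   0   0  1   2 ]
Add 2 times r2 to r1.
  [ 1  -1  0  0   4 ]
  [ 0   0  1  0  -1 ]
  [ 0   0  0  1   2 ]
Pivot columns are the columns containing a leading 1.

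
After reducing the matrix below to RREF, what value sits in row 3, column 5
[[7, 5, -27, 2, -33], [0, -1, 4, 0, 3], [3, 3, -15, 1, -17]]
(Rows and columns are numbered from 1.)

-2

r1 → 1/7·r1
  [ 1  5/7  -27/7  2/7  -33/7 ]
  [ 0   -1      4    0      3 ]
  [ 3    3    -15    1    -17 ]
r3 → r3 − 3·r1
  [ 1  5/7  -27/7  2/7  -33/7 ]
  [ 0   -1      4    0      3 ]
  [ 0  6/7  -24/7  1/7  -20/7 ]
r2 → -1·r2
  [ 1  5/7  -27/7  2/7  -33/7 ]
  [ 0    1     -4    0     -3 ]
  [ 0  6/7  -24/7  1/7  -20/7 ]
r3 → r3 − 6/7·r2
  [ 1  5/7  -27/7  2/7  -33/7 ]
  [ 0    1     -4    0     -3 ]
  [ 0    0      0  1/7   -2/7 ]
r3 → 7·r3
  [ 1  5/7  -27/7  2/7  -33/7 ]
  [ 0    1     -4    0     -3 ]
  [ 0    0      0    1     -2 ]
r1 → r1 − 2/7·r3
  [ 1  5/7  -27/7  0  -29/7 ]
  [ 0    1     -4  0     -3 ]
  [ 0    0      0  1     -2 ]
r1 → r1 − 5/7·r2
  [ 1  0  -1  0  -2 ]
  [ 0  1  -4  0  -3 ]
  [ 0  0   0  1  -2 ]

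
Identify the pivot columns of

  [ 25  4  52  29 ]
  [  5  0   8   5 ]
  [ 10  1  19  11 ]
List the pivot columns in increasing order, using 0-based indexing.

0, 1

r1 ← 1/25·r1
  [  1  4/25  52/25  29/25 ]
  [  5     0      8      5 ]
  [ 10     1     19     11 ]
r2 ← r2 − 5·r1
  [  1  4/25  52/25  29/25 ]
  [  0  -4/5  -12/5   -4/5 ]
  [ 10     1     19     11 ]
r3 ← r3 − 10·r1
  [ 1  4/25  52/25  29/25 ]
  [ 0  -4/5  -12/5   -4/5 ]
  [ 0  -3/5   -9/5   -3/5 ]
r2 ← -5/4·r2
  [ 1  4/25  52/25  29/25 ]
  [ 0     1      3      1 ]
  [ 0  -3/5   -9/5   -3/5 ]
r3 ← r3 + 3/5·r2
  [ 1  4/25  52/25  29/25 ]
  [ 0     1      3      1 ]
  [ 0     0      0      0 ]
r1 ← r1 − 4/25·r2
  [ 1  0  8/5  1 ]
  [ 0  1    3  1 ]
  [ 0  0    0  0 ]
Pivot columns are the columns containing a leading 1.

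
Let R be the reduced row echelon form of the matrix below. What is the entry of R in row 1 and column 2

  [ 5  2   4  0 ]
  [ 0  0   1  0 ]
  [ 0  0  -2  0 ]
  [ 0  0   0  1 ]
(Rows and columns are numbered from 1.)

2/5

ρ1 → 1/5·ρ1
  [ 1  2/5  4/5  0 ]
  [ 0    0    1  0 ]
  [ 0    0   -2  0 ]
  [ 0    0    0  1 ]
ρ3 → ρ3 + 2·ρ2
  [ 1  2/5  4/5  0 ]
  [ 0    0    1  0 ]
  [ 0    0    0  0 ]
  [ 0    0    0  1 ]
ρ3 <=> ρ4
  [ 1  2/5  4/5  0 ]
  [ 0    0    1  0 ]
  [ 0    0    0  1 ]
  [ 0    0    0  0 ]
ρ1 → ρ1 − 4/5·ρ2
  [ 1  2/5  0  0 ]
  [ 0    0  1  0 ]
  [ 0    0  0  1 ]
  [ 0    0  0  0 ]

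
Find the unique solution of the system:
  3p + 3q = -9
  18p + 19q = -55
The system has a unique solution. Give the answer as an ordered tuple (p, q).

(-2, -1)

Form the augmented matrix and row-reduce:
  [  3   3  |   -9 ]
  [ 18  19  |  -55 ]
ρ1 → 1/3·ρ1
  [  1   1  |   -3 ]
  [ 18  19  |  -55 ]
ρ2 → ρ2 − 18·ρ1
  [ 1  1  |  -3 ]
  [ 0  1  |  -1 ]
ρ1 → ρ1 − ρ2
  [ 1  0  |  -2 ]
  [ 0  1  |  -1 ]
Reading off the last column: p = -2, q = -1.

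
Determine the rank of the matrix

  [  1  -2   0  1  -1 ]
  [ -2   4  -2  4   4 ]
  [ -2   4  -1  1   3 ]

r2 ← r2 + 2·r1
  [  1  -2   0  1  -1 ]
  [  0   0  -2  6   2 ]
  [ -2   4  -1  1   3 ]
r3 ← r3 + 2·r1
  [ 1  -2   0  1  -1 ]
  [ 0   0  -2  6   2 ]
  [ 0   0  -1  3   1 ]
r2 ← -1/2·r2
  [ 1  -2   0   1  -1 ]
  [ 0   0   1  -3  -1 ]
  [ 0   0  -1   3   1 ]
r3 ← r3 + r2
  [ 1  -2  0   1  -1 ]
  [ 0   0  1  -3  -1 ]
  [ 0   0  0   0   0 ]
The reduced form has 2 nonzero rows.

rank = 2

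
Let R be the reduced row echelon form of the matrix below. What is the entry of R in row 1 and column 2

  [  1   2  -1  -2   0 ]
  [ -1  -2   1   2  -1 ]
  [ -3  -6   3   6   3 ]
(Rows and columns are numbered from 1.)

2

R2 ← R2 + R1
  [  1   2  -1  -2   0 ]
  [  0   0   0   0  -1 ]
  [ -3  -6   3   6   3 ]
R3 ← R3 + 3·R1
  [ 1  2  -1  -2   0 ]
  [ 0  0   0   0  -1 ]
  [ 0  0   0   0   3 ]
R2 ← -1·R2
  [ 1  2  -1  -2  0 ]
  [ 0  0   0   0  1 ]
  [ 0  0   0   0  3 ]
R3 ← R3 − 3·R2
  [ 1  2  -1  -2  0 ]
  [ 0  0   0   0  1 ]
  [ 0  0   0   0  0 ]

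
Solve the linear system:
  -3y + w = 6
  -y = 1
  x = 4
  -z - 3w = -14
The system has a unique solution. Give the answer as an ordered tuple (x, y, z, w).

Form the augmented matrix and row-reduce:
  [ 0  -3   0   1  |    6 ]
  [ 0  -1   0   0  |    1 ]
  [ 1   0   0   0  |    4 ]
  [ 0   0  -1  -3  |  -14 ]
R1 <=> R3
  [ 1   0   0   0  |    4 ]
  [ 0  -1   0   0  |    1 ]
  [ 0  -3   0   1  |    6 ]
  [ 0   0  -1  -3  |  -14 ]
R2 := -1·R2
  [ 1   0   0   0  |    4 ]
  [ 0   1   0   0  |   -1 ]
  [ 0  -3   0   1  |    6 ]
  [ 0   0  -1  -3  |  -14 ]
R3 := R3 + 3·R2
  [ 1  0   0   0  |    4 ]
  [ 0  1   0   0  |   -1 ]
  [ 0  0   0   1  |    3 ]
  [ 0  0  -1  -3  |  -14 ]
R3 <=> R4
  [ 1  0   0   0  |    4 ]
  [ 0  1   0   0  |   -1 ]
  [ 0  0  -1  -3  |  -14 ]
  [ 0  0   0   1  |    3 ]
R3 := -1·R3
  [ 1  0  0  0  |   4 ]
  [ 0  1  0  0  |  -1 ]
  [ 0  0  1  3  |  14 ]
  [ 0  0  0  1  |   3 ]
R3 := R3 − 3·R4
  [ 1  0  0  0  |   4 ]
  [ 0  1  0  0  |  -1 ]
  [ 0  0  1  0  |   5 ]
  [ 0  0  0  1  |   3 ]
Reading off the last column: x = 4, y = -1, z = 5, w = 3.

(4, -1, 5, 3)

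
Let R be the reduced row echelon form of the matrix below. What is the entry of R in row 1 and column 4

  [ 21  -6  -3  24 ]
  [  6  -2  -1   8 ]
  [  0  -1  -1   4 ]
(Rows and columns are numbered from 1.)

Multiply ρ1 by 1/21.
  [ 1  -2/7  -1/7  8/7 ]
  [ 6    -2    -1    8 ]
  [ 0    -1    -1    4 ]
Subtract 6 times ρ1 from ρ2.
  [ 1  -2/7  -1/7  8/7 ]
  [ 0  -2/7  -1/7  8/7 ]
  [ 0    -1    -1    4 ]
Multiply ρ2 by -7/2.
  [ 1  -2/7  -1/7  8/7 ]
  [ 0     1   1/2   -4 ]
  [ 0    -1    -1    4 ]
Add ρ2 to ρ3.
  [ 1  -2/7  -1/7  8/7 ]
  [ 0     1   1/2   -4 ]
  [ 0     0  -1/2    0 ]
Multiply ρ3 by -2.
  [ 1  -2/7  -1/7  8/7 ]
  [ 0     1   1/2   -4 ]
  [ 0     0     1    0 ]
Subtract 1/2 times ρ3 from ρ2.
  [ 1  -2/7  -1/7  8/7 ]
  [ 0     1     0   -4 ]
  [ 0     0     1    0 ]
Add 1/7 times ρ3 to ρ1.
  [ 1  -2/7  0  8/7 ]
  [ 0     1  0   -4 ]
  [ 0     0  1    0 ]
Add 2/7 times ρ2 to ρ1.
  [ 1  0  0   0 ]
  [ 0  1  0  -4 ]
  [ 0  0  1   0 ]

0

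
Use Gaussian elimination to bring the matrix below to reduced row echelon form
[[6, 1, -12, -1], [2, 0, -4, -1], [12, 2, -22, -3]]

[[1, 0, 0, -3/2], [0, 1, 0, 2], [0, 0, 1, -1/2]]

r1 → 1/6·r1
  [  1  1/6   -2  -1/6 ]
  [  2    0   -4    -1 ]
  [ 12    2  -22    -3 ]
r2 → r2 − 2·r1
  [  1   1/6   -2  -1/6 ]
  [  0  -1/3    0  -2/3 ]
  [ 12     2  -22    -3 ]
r3 → r3 − 12·r1
  [ 1   1/6  -2  -1/6 ]
  [ 0  -1/3   0  -2/3 ]
  [ 0     0   2    -1 ]
r2 → -3·r2
  [ 1  1/6  -2  -1/6 ]
  [ 0    1   0     2 ]
  [ 0    0   2    -1 ]
r3 → 1/2·r3
  [ 1  1/6  -2  -1/6 ]
  [ 0    1   0     2 ]
  [ 0    0   1  -1/2 ]
r1 → r1 + 2·r3
  [ 1  1/6  0  -7/6 ]
  [ 0    1  0     2 ]
  [ 0    0  1  -1/2 ]
r1 → r1 − 1/6·r2
  [ 1  0  0  -3/2 ]
  [ 0  1  0     2 ]
  [ 0  0  1  -1/2 ]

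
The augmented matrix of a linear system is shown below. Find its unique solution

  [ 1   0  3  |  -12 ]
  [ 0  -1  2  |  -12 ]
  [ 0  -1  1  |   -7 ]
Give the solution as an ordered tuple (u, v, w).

R2 → -1·R2
  [ 1   0   3  |  -12 ]
  [ 0   1  -2  |   12 ]
  [ 0  -1   1  |   -7 ]
R3 → R3 + R2
  [ 1  0   3  |  -12 ]
  [ 0  1  -2  |   12 ]
  [ 0  0  -1  |    5 ]
R3 → -1·R3
  [ 1  0   3  |  -12 ]
  [ 0  1  -2  |   12 ]
  [ 0  0   1  |   -5 ]
R2 → R2 + 2·R3
  [ 1  0  3  |  -12 ]
  [ 0  1  0  |    2 ]
  [ 0  0  1  |   -5 ]
R1 → R1 − 3·R3
  [ 1  0  0  |   3 ]
  [ 0  1  0  |   2 ]
  [ 0  0  1  |  -5 ]
Reading off the last column: u = 3, v = 2, w = -5.

(3, 2, -5)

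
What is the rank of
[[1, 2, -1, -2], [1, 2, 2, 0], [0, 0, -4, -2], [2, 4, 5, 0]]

rank = 3

ρ2 -> ρ2 − ρ1
  [ 1  2  -1  -2 ]
  [ 0  0   3   2 ]
  [ 0  0  -4  -2 ]
  [ 2  4   5   0 ]
ρ4 -> ρ4 − 2·ρ1
  [ 1  2  -1  -2 ]
  [ 0  0   3   2 ]
  [ 0  0  -4  -2 ]
  [ 0  0   7   4 ]
ρ2 -> 1/3·ρ2
  [ 1  2  -1   -2 ]
  [ 0  0   1  2/3 ]
  [ 0  0  -4   -2 ]
  [ 0  0   7    4 ]
ρ3 -> ρ3 + 4·ρ2
  [ 1  2  -1   -2 ]
  [ 0  0   1  2/3 ]
  [ 0  0   0  2/3 ]
  [ 0  0   7    4 ]
ρ4 -> ρ4 − 7·ρ2
  [ 1  2  -1    -2 ]
  [ 0  0   1   2/3 ]
  [ 0  0   0   2/3 ]
  [ 0  0   0  -2/3 ]
ρ3 -> 3/2·ρ3
  [ 1  2  -1    -2 ]
  [ 0  0   1   2/3 ]
  [ 0  0   0     1 ]
  [ 0  0   0  -2/3 ]
ρ4 -> ρ4 + 2/3·ρ3
  [ 1  2  -1   -2 ]
  [ 0  0   1  2/3 ]
  [ 0  0   0    1 ]
  [ 0  0   0    0 ]
ρ2 -> ρ2 − 2/3·ρ3
  [ 1  2  -1  -2 ]
  [ 0  0   1   0 ]
  [ 0  0   0   1 ]
  [ 0  0   0   0 ]
ρ1 -> ρ1 + 2·ρ3
  [ 1  2  -1  0 ]
  [ 0  0   1  0 ]
  [ 0  0   0  1 ]
  [ 0  0   0  0 ]
ρ1 -> ρ1 + ρ2
  [ 1  2  0  0 ]
  [ 0  0  1  0 ]
  [ 0  0  0  1 ]
  [ 0  0  0  0 ]
The reduced form has 3 nonzero rows.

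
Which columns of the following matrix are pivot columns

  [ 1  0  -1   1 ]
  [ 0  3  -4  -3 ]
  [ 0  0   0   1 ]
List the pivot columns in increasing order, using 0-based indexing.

Multiply r2 by 1/3.
  [ 1  0    -1   1 ]
  [ 0  1  -4/3  -1 ]
  [ 0  0     0   1 ]
Add r3 to r2.
  [ 1  0    -1  1 ]
  [ 0  1  -4/3  0 ]
  [ 0  0     0  1 ]
Subtract r3 from r1.
  [ 1  0    -1  0 ]
  [ 0  1  -4/3  0 ]
  [ 0  0     0  1 ]
Pivot columns are the columns containing a leading 1.

0, 1, 3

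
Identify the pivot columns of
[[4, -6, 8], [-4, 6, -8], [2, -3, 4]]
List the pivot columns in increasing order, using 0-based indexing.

r1 := 1/4·r1
  [  1  -3/2   2 ]
  [ -4     6  -8 ]
  [  2    -3   4 ]
r2 := r2 + 4·r1
  [ 1  -3/2  2 ]
  [ 0     0  0 ]
  [ 2    -3  4 ]
r3 := r3 − 2·r1
  [ 1  -3/2  2 ]
  [ 0     0  0 ]
  [ 0     0  0 ]
Pivot columns are the columns containing a leading 1.

0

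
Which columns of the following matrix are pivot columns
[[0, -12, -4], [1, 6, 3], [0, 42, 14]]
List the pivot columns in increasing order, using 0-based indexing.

0, 1

Swap R1 and R2.
  [ 1    6   3 ]
  [ 0  -12  -4 ]
  [ 0   42  14 ]
Multiply R2 by -1/12.
  [ 1   6    3 ]
  [ 0   1  1/3 ]
  [ 0  42   14 ]
Subtract 42 times R2 from R3.
  [ 1  6    3 ]
  [ 0  1  1/3 ]
  [ 0  0    0 ]
Subtract 6 times R2 from R1.
  [ 1  0    1 ]
  [ 0  1  1/3 ]
  [ 0  0    0 ]
Pivot columns are the columns containing a leading 1.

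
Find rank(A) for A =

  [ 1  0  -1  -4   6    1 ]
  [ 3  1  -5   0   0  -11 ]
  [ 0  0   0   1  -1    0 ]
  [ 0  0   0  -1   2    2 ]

R2 -> R2 − 3·R1
  [ 1  0  -1  -4    6    1 ]
  [ 0  1  -2  12  -18  -14 ]
  [ 0  0   0   1   -1    0 ]
  [ 0  0   0  -1    2    2 ]
R4 -> R4 + R3
  [ 1  0  -1  -4    6    1 ]
  [ 0  1  -2  12  -18  -14 ]
  [ 0  0   0   1   -1    0 ]
  [ 0  0   0   0    1    2 ]
R3 -> R3 + R4
  [ 1  0  -1  -4    6    1 ]
  [ 0  1  -2  12  -18  -14 ]
  [ 0  0   0   1    0    2 ]
  [ 0  0   0   0    1    2 ]
R2 -> R2 + 18·R4
  [ 1  0  -1  -4  6   1 ]
  [ 0  1  -2  12  0  22 ]
  [ 0  0   0   1  0   2 ]
  [ 0  0   0   0  1   2 ]
R1 -> R1 − 6·R4
  [ 1  0  -1  -4  0  -11 ]
  [ 0  1  -2  12  0   22 ]
  [ 0  0   0   1  0    2 ]
  [ 0  0   0   0  1    2 ]
R2 -> R2 − 12·R3
  [ 1  0  -1  -4  0  -11 ]
  [ 0  1  -2   0  0   -2 ]
  [ 0  0   0   1  0    2 ]
  [ 0  0   0   0  1    2 ]
R1 -> R1 + 4·R3
  [ 1  0  -1  0  0  -3 ]
  [ 0  1  -2  0  0  -2 ]
  [ 0  0   0  1  0   2 ]
  [ 0  0   0  0  1   2 ]
The reduced form has 4 nonzero rows.

rank = 4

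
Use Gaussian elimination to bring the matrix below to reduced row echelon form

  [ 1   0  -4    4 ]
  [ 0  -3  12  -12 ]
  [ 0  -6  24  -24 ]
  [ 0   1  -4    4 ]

ρ2 → -1/3·ρ2
ρ3 → ρ3 + 6·ρ2
ρ4 → ρ4 − ρ2

[[1, 0, -4, 4], [0, 1, -4, 4], [0, 0, 0, 0], [0, 0, 0, 0]]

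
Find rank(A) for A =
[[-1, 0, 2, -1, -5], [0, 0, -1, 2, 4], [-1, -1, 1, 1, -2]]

R1 ← -1·R1
  [  1   0  -2  1   5 ]
  [  0   0  -1  2   4 ]
  [ -1  -1   1  1  -2 ]
R3 ← R3 + R1
  [ 1   0  -2  1  5 ]
  [ 0   0  -1  2  4 ]
  [ 0  -1  -1  2  3 ]
R2 <-> R3
  [ 1   0  -2  1  5 ]
  [ 0  -1  -1  2  3 ]
  [ 0   0  -1  2  4 ]
R2 ← -1·R2
  [ 1  0  -2   1   5 ]
  [ 0  1   1  -2  -3 ]
  [ 0  0  -1   2   4 ]
R3 ← -1·R3
  [ 1  0  -2   1   5 ]
  [ 0  1   1  -2  -3 ]
  [ 0  0   1  -2  -4 ]
R2 ← R2 − R3
  [ 1  0  -2   1   5 ]
  [ 0  1   0   0   1 ]
  [ 0  0   1  -2  -4 ]
R1 ← R1 + 2·R3
  [ 1  0  0  -3  -3 ]
  [ 0  1  0   0   1 ]
  [ 0  0  1  -2  -4 ]
The reduced form has 3 nonzero rows.

rank = 3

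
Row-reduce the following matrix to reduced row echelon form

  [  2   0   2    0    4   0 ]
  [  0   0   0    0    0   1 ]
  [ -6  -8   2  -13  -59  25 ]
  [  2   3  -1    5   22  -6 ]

[[1, 0, 1, 0, 2, 0], [0, 1, -1, 0, 1, 0], [0, 0, 0, 1, 3, 0], [0, 0, 0, 0, 0, 1]]

Multiply R1 by 1/2.
Add 6 times R1 to R3.
Subtract 2 times R1 from R4.
Swap R2 and R3.
Multiply R2 by -1/8.
Subtract 3 times R2 from R4.
Swap R3 and R4.
Multiply R3 by 8.
Subtract 27 times R4 from R3.
Add 25/8 times R4 to R2.
Subtract 13/8 times R3 from R2.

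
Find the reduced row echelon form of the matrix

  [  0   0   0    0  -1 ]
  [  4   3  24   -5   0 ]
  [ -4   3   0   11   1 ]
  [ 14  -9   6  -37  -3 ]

[[1, 0, 3, -2, 0], [0, 1, 4, 1, 0], [0, 0, 0, 0, 1], [0, 0, 0, 0, 0]]

R1 <-> R2
  [  4   3  24   -5   0 ]
  [  0   0   0    0  -1 ]
  [ -4   3   0   11   1 ]
  [ 14  -9   6  -37  -3 ]
R1 → 1/4·R1
  [  1  3/4  6  -5/4   0 ]
  [  0    0  0     0  -1 ]
  [ -4    3  0    11   1 ]
  [ 14   -9  6   -37  -3 ]
R3 → R3 + 4·R1
  [  1  3/4   6  -5/4   0 ]
  [  0    0   0     0  -1 ]
  [  0    6  24     6   1 ]
  [ 14   -9   6   -37  -3 ]
R4 → R4 − 14·R1
  [ 1    3/4    6   -5/4   0 ]
  [ 0      0    0      0  -1 ]
  [ 0      6   24      6   1 ]
  [ 0  -39/2  -78  -39/2  -3 ]
R2 <-> R3
  [ 1    3/4    6   -5/4   0 ]
  [ 0      6   24      6   1 ]
  [ 0      0    0      0  -1 ]
  [ 0  -39/2  -78  -39/2  -3 ]
R2 → 1/6·R2
  [ 1    3/4    6   -5/4    0 ]
  [ 0      1    4      1  1/6 ]
  [ 0      0    0      0   -1 ]
  [ 0  -39/2  -78  -39/2   -3 ]
R4 → R4 + 39/2·R2
  [ 1  3/4  6  -5/4    0 ]
  [ 0    1  4     1  1/6 ]
  [ 0    0  0     0   -1 ]
  [ 0    0  0     0  1/4 ]
R3 → -1·R3
  [ 1  3/4  6  -5/4    0 ]
  [ 0    1  4     1  1/6 ]
  [ 0    0  0     0    1 ]
  [ 0    0  0     0  1/4 ]
R4 → R4 − 1/4·R3
  [ 1  3/4  6  -5/4    0 ]
  [ 0    1  4     1  1/6 ]
  [ 0    0  0     0    1 ]
  [ 0    0  0     0    0 ]
R2 → R2 − 1/6·R3
  [ 1  3/4  6  -5/4  0 ]
  [ 0    1  4     1  0 ]
  [ 0    0  0     0  1 ]
  [ 0    0  0     0  0 ]
R1 → R1 − 3/4·R2
  [ 1  0  3  -2  0 ]
  [ 0  1  4   1  0 ]
  [ 0  0  0   0  1 ]
  [ 0  0  0   0  0 ]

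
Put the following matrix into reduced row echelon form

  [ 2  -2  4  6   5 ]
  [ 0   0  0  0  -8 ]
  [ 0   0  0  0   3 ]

[[1, -1, 2, 3, 0], [0, 0, 0, 0, 1], [0, 0, 0, 0, 0]]

ρ1 := 1/2·ρ1
  [ 1  -1  2  3  5/2 ]
  [ 0   0  0  0   -8 ]
  [ 0   0  0  0    3 ]
ρ2 := -1/8·ρ2
  [ 1  -1  2  3  5/2 ]
  [ 0   0  0  0    1 ]
  [ 0   0  0  0    3 ]
ρ3 := ρ3 − 3·ρ2
  [ 1  -1  2  3  5/2 ]
  [ 0   0  0  0    1 ]
  [ 0   0  0  0    0 ]
ρ1 := ρ1 − 5/2·ρ2
  [ 1  -1  2  3  0 ]
  [ 0   0  0  0  1 ]
  [ 0   0  0  0  0 ]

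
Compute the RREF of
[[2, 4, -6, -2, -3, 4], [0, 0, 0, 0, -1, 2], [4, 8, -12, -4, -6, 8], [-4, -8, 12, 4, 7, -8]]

[[1, 2, -3, -1, 0, 0], [0, 0, 0, 0, 1, 0], [0, 0, 0, 0, 0, 1], [0, 0, 0, 0, 0, 0]]

R1 ← 1/2·R1
  [  1   2   -3  -1  -3/2   2 ]
  [  0   0    0   0    -1   2 ]
  [  4   8  -12  -4    -6   8 ]
  [ -4  -8   12   4     7  -8 ]
R3 ← R3 − 4·R1
  [  1   2  -3  -1  -3/2   2 ]
  [  0   0   0   0    -1   2 ]
  [  0   0   0   0     0   0 ]
  [ -4  -8  12   4     7  -8 ]
R4 ← R4 + 4·R1
  [ 1  2  -3  -1  -3/2  2 ]
  [ 0  0   0   0    -1  2 ]
  [ 0  0   0   0     0  0 ]
  [ 0  0   0   0     1  0 ]
R2 ← -1·R2
  [ 1  2  -3  -1  -3/2   2 ]
  [ 0  0   0   0     1  -2 ]
  [ 0  0   0   0     0   0 ]
  [ 0  0   0   0     1   0 ]
R4 ← R4 − R2
  [ 1  2  -3  -1  -3/2   2 ]
  [ 0  0   0   0     1  -2 ]
  [ 0  0   0   0     0   0 ]
  [ 0  0   0   0     0   2 ]
R3 <=> R4
  [ 1  2  -3  -1  -3/2   2 ]
  [ 0  0   0   0     1  -2 ]
  [ 0  0   0   0     0   2 ]
  [ 0  0   0   0     0   0 ]
R3 ← 1/2·R3
  [ 1  2  -3  -1  -3/2   2 ]
  [ 0  0   0   0     1  -2 ]
  [ 0  0   0   0     0   1 ]
  [ 0  0   0   0     0   0 ]
R2 ← R2 + 2·R3
  [ 1  2  -3  -1  -3/2  2 ]
  [ 0  0   0   0     1  0 ]
  [ 0  0   0   0     0  1 ]
  [ 0  0   0   0     0  0 ]
R1 ← R1 − 2·R3
  [ 1  2  -3  -1  -3/2  0 ]
  [ 0  0   0   0     1  0 ]
  [ 0  0   0   0     0  1 ]
  [ 0  0   0   0     0  0 ]
R1 ← R1 + 3/2·R2
  [ 1  2  -3  -1  0  0 ]
  [ 0  0   0   0  1  0 ]
  [ 0  0   0   0  0  1 ]
  [ 0  0   0   0  0  0 ]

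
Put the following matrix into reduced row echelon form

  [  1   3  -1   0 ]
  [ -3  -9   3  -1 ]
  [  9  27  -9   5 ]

r2 → r2 + 3·r1
  [ 1   3  -1   0 ]
  [ 0   0   0  -1 ]
  [ 9  27  -9   5 ]
r3 → r3 − 9·r1
  [ 1  3  -1   0 ]
  [ 0  0   0  -1 ]
  [ 0  0   0   5 ]
r2 → -1·r2
  [ 1  3  -1  0 ]
  [ 0  0   0  1 ]
  [ 0  0   0  5 ]
r3 → r3 − 5·r2
  [ 1  3  -1  0 ]
  [ 0  0   0  1 ]
  [ 0  0   0  0 ]

[[1, 3, -1, 0], [0, 0, 0, 1], [0, 0, 0, 0]]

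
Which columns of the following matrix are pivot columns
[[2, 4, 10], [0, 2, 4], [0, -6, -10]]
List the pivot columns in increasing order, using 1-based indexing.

r1 := 1/2·r1
r2 := 1/2·r2
r3 := r3 + 6·r2
r3 := 1/2·r3
r2 := r2 − 2·r3
r1 := r1 − 5·r3
r1 := r1 − 2·r2
Pivot columns are the columns containing a leading 1.

1, 2, 3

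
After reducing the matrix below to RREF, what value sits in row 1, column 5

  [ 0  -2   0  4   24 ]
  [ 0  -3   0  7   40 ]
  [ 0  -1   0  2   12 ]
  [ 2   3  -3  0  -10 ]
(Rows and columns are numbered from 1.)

ρ1 ↔ ρ4
  [ 2   3  -3  0  -10 ]
  [ 0  -3   0  7   40 ]
  [ 0  -1   0  2   12 ]
  [ 0  -2   0  4   24 ]
ρ1 -> 1/2·ρ1
  [ 1  3/2  -3/2  0  -5 ]
  [ 0   -3     0  7  40 ]
  [ 0   -1     0  2  12 ]
  [ 0   -2     0  4  24 ]
ρ2 -> -1/3·ρ2
  [ 1  3/2  -3/2     0     -5 ]
  [ 0    1     0  -7/3  -40/3 ]
  [ 0   -1     0     2     12 ]
  [ 0   -2     0     4     24 ]
ρ3 -> ρ3 + ρ2
  [ 1  3/2  -3/2     0     -5 ]
  [ 0    1     0  -7/3  -40/3 ]
  [ 0    0     0  -1/3   -4/3 ]
  [ 0   -2     0     4     24 ]
ρ4 -> ρ4 + 2·ρ2
  [ 1  3/2  -3/2     0     -5 ]
  [ 0    1     0  -7/3  -40/3 ]
  [ 0    0     0  -1/3   -4/3 ]
  [ 0    0     0  -2/3   -8/3 ]
ρ3 -> -3·ρ3
  [ 1  3/2  -3/2     0     -5 ]
  [ 0    1     0  -7/3  -40/3 ]
  [ 0    0     0     1      4 ]
  [ 0    0     0  -2/3   -8/3 ]
ρ4 -> ρ4 + 2/3·ρ3
  [ 1  3/2  -3/2     0     -5 ]
  [ 0    1     0  -7/3  -40/3 ]
  [ 0    0     0     1      4 ]
  [ 0    0     0     0      0 ]
ρ2 -> ρ2 + 7/3·ρ3
  [ 1  3/2  -3/2  0  -5 ]
  [ 0    1     0  0  -4 ]
  [ 0    0     0  1   4 ]
  [ 0    0     0  0   0 ]
ρ1 -> ρ1 − 3/2·ρ2
  [ 1  0  -3/2  0   1 ]
  [ 0  1     0  0  -4 ]
  [ 0  0     0  1   4 ]
  [ 0  0     0  0   0 ]

1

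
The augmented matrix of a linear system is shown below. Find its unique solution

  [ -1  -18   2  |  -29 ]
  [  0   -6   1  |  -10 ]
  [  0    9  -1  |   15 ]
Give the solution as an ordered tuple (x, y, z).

R1 -> -1·R1
R2 -> -1/6·R2
R3 -> R3 − 9·R2
R3 -> 2·R3
R2 -> R2 + 1/6·R3
R1 -> R1 + 2·R3
R1 -> R1 − 18·R2
Reading off the last column: x = -1, y = 5/3, z = 0.

(-1, 5/3, 0)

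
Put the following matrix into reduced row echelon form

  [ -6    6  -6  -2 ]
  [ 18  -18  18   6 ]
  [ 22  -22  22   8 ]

[[1, -1, 1, 0], [0, 0, 0, 1], [0, 0, 0, 0]]

R1 → -1/6·R1
  [  1   -1   1  1/3 ]
  [ 18  -18  18    6 ]
  [ 22  -22  22    8 ]
R2 → R2 − 18·R1
  [  1   -1   1  1/3 ]
  [  0    0   0    0 ]
  [ 22  -22  22    8 ]
R3 → R3 − 22·R1
  [ 1  -1  1  1/3 ]
  [ 0   0  0    0 ]
  [ 0   0  0  2/3 ]
R2 <=> R3
  [ 1  -1  1  1/3 ]
  [ 0   0  0  2/3 ]
  [ 0   0  0    0 ]
R2 → 3/2·R2
  [ 1  -1  1  1/3 ]
  [ 0   0  0    1 ]
  [ 0   0  0    0 ]
R1 → R1 − 1/3·R2
  [ 1  -1  1  0 ]
  [ 0   0  0  1 ]
  [ 0   0  0  0 ]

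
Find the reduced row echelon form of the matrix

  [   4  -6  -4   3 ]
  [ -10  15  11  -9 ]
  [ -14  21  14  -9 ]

[[1, -3/2, 0, 0], [0, 0, 1, 0], [0, 0, 0, 1]]

Multiply r1 by 1/4.
  [   1  -3/2  -1  3/4 ]
  [ -10    15  11   -9 ]
  [ -14    21  14   -9 ]
Add 10 times r1 to r2.
  [   1  -3/2  -1   3/4 ]
  [   0     0   1  -3/2 ]
  [ -14    21  14    -9 ]
Add 14 times r1 to r3.
  [ 1  -3/2  -1   3/4 ]
  [ 0     0   1  -3/2 ]
  [ 0     0   0   3/2 ]
Multiply r3 by 2/3.
  [ 1  -3/2  -1   3/4 ]
  [ 0     0   1  -3/2 ]
  [ 0     0   0     1 ]
Add 3/2 times r3 to r2.
  [ 1  -3/2  -1  3/4 ]
  [ 0     0   1    0 ]
  [ 0     0   0    1 ]
Subtract 3/4 times r3 from r1.
  [ 1  -3/2  -1  0 ]
  [ 0     0   1  0 ]
  [ 0     0   0  1 ]
Add r2 to r1.
  [ 1  -3/2  0  0 ]
  [ 0     0  1  0 ]
  [ 0     0  0  1 ]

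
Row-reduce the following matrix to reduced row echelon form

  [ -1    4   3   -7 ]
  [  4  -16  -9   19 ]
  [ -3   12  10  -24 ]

[[1, -4, 0, -2], [0, 0, 1, -3], [0, 0, 0, 0]]

ρ1 ← -1·ρ1
  [  1   -4  -3    7 ]
  [  4  -16  -9   19 ]
  [ -3   12  10  -24 ]
ρ2 ← ρ2 − 4·ρ1
  [  1  -4  -3    7 ]
  [  0   0   3   -9 ]
  [ -3  12  10  -24 ]
ρ3 ← ρ3 + 3·ρ1
  [ 1  -4  -3   7 ]
  [ 0   0   3  -9 ]
  [ 0   0   1  -3 ]
ρ2 ← 1/3·ρ2
  [ 1  -4  -3   7 ]
  [ 0   0   1  -3 ]
  [ 0   0   1  -3 ]
ρ3 ← ρ3 − ρ2
  [ 1  -4  -3   7 ]
  [ 0   0   1  -3 ]
  [ 0   0   0   0 ]
ρ1 ← ρ1 + 3·ρ2
  [ 1  -4  0  -2 ]
  [ 0   0  1  -3 ]
  [ 0   0  0   0 ]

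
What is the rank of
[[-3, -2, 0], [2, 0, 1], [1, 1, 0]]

rank = 3

Multiply r1 by -1/3.
  [ 1  2/3  0 ]
  [ 2    0  1 ]
  [ 1    1  0 ]
Subtract 2 times r1 from r2.
  [ 1   2/3  0 ]
  [ 0  -4/3  1 ]
  [ 1     1  0 ]
Subtract r1 from r3.
  [ 1   2/3  0 ]
  [ 0  -4/3  1 ]
  [ 0   1/3  0 ]
Multiply r2 by -3/4.
  [ 1  2/3     0 ]
  [ 0    1  -3/4 ]
  [ 0  1/3     0 ]
Subtract 1/3 times r2 from r3.
  [ 1  2/3     0 ]
  [ 0    1  -3/4 ]
  [ 0    0   1/4 ]
Multiply r3 by 4.
  [ 1  2/3     0 ]
  [ 0    1  -3/4 ]
  [ 0    0     1 ]
Add 3/4 times r3 to r2.
  [ 1  2/3  0 ]
  [ 0    1  0 ]
  [ 0    0  1 ]
Subtract 2/3 times r2 from r1.
  [ 1  0  0 ]
  [ 0  1  0 ]
  [ 0  0  1 ]
The reduced form has 3 nonzero rows.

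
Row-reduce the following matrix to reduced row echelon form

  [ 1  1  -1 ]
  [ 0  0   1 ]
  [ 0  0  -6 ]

[[1, 1, 0], [0, 0, 1], [0, 0, 0]]

Add 6 times R2 to R3.
  [ 1  1  -1 ]
  [ 0  0   1 ]
  [ 0  0   0 ]
Add R2 to R1.
  [ 1  1  0 ]
  [ 0  0  1 ]
  [ 0  0  0 ]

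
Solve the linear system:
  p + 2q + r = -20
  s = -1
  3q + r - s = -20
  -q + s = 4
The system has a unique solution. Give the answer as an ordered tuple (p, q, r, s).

Form the augmented matrix and row-reduce:
  [ 1   2  1   0  |  -20 ]
  [ 0   0  0   1  |   -1 ]
  [ 0   3  1  -1  |  -20 ]
  [ 0  -1  0   1  |    4 ]
Swap R2 and R3.
  [ 1   2  1   0  |  -20 ]
  [ 0   3  1  -1  |  -20 ]
  [ 0   0  0   1  |   -1 ]
  [ 0  -1  0   1  |    4 ]
Multiply R2 by 1/3.
  [ 1   2    1     0  |    -20 ]
  [ 0   1  1/3  -1/3  |  -20/3 ]
  [ 0   0    0     1  |     -1 ]
  [ 0  -1    0     1  |      4 ]
Add R2 to R4.
  [ 1  2    1     0  |    -20 ]
  [ 0  1  1/3  -1/3  |  -20/3 ]
  [ 0  0    0     1  |     -1 ]
  [ 0  0  1/3   2/3  |   -8/3 ]
Swap R3 and R4.
  [ 1  2    1     0  |    -20 ]
  [ 0  1  1/3  -1/3  |  -20/3 ]
  [ 0  0  1/3   2/3  |   -8/3 ]
  [ 0  0    0     1  |     -1 ]
Multiply R3 by 3.
  [ 1  2    1     0  |    -20 ]
  [ 0  1  1/3  -1/3  |  -20/3 ]
  [ 0  0    1     2  |     -8 ]
  [ 0  0    0     1  |     -1 ]
Subtract 2 times R4 from R3.
  [ 1  2    1     0  |    -20 ]
  [ 0  1  1/3  -1/3  |  -20/3 ]
  [ 0  0    1     0  |     -6 ]
  [ 0  0    0     1  |     -1 ]
Add 1/3 times R4 to R2.
  [ 1  2    1  0  |  -20 ]
  [ 0  1  1/3  0  |   -7 ]
  [ 0  0    1  0  |   -6 ]
  [ 0  0    0  1  |   -1 ]
Subtract 1/3 times R3 from R2.
  [ 1  2  1  0  |  -20 ]
  [ 0  1  0  0  |   -5 ]
  [ 0  0  1  0  |   -6 ]
  [ 0  0  0  1  |   -1 ]
Subtract R3 from R1.
  [ 1  2  0  0  |  -14 ]
  [ 0  1  0  0  |   -5 ]
  [ 0  0  1  0  |   -6 ]
  [ 0  0  0  1  |   -1 ]
Subtract 2 times R2 from R1.
  [ 1  0  0  0  |  -4 ]
  [ 0  1  0  0  |  -5 ]
  [ 0  0  1  0  |  -6 ]
  [ 0  0  0  1  |  -1 ]
Reading off the last column: p = -4, q = -5, r = -6, s = -1.

(-4, -5, -6, -1)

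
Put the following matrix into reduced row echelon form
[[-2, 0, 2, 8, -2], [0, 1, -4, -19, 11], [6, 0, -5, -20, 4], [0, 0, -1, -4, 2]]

[[1, 0, 0, 0, -1], [0, 1, 0, -3, 3], [0, 0, 1, 4, -2], [0, 0, 0, 0, 0]]

Multiply R1 by -1/2.
  [ 1  0  -1   -4   1 ]
  [ 0  1  -4  -19  11 ]
  [ 6  0  -5  -20   4 ]
  [ 0  0  -1   -4   2 ]
Subtract 6 times R1 from R3.
  [ 1  0  -1   -4   1 ]
  [ 0  1  -4  -19  11 ]
  [ 0  0   1    4  -2 ]
  [ 0  0  -1   -4   2 ]
Add R3 to R4.
  [ 1  0  -1   -4   1 ]
  [ 0  1  -4  -19  11 ]
  [ 0  0   1    4  -2 ]
  [ 0  0   0    0   0 ]
Add 4 times R3 to R2.
  [ 1  0  -1  -4   1 ]
  [ 0  1   0  -3   3 ]
  [ 0  0   1   4  -2 ]
  [ 0  0   0   0   0 ]
Add R3 to R1.
  [ 1  0  0   0  -1 ]
  [ 0  1  0  -3   3 ]
  [ 0  0  1   4  -2 ]
  [ 0  0  0   0   0 ]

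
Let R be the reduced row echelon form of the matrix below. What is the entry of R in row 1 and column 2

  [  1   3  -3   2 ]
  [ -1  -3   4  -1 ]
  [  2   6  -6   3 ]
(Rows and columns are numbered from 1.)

Add r1 to r2.
  [ 1  3  -3  2 ]
  [ 0  0   1  1 ]
  [ 2  6  -6  3 ]
Subtract 2 times r1 from r3.
  [ 1  3  -3   2 ]
  [ 0  0   1   1 ]
  [ 0  0   0  -1 ]
Multiply r3 by -1.
  [ 1  3  -3  2 ]
  [ 0  0   1  1 ]
  [ 0  0   0  1 ]
Subtract r3 from r2.
  [ 1  3  -3  2 ]
  [ 0  0   1  0 ]
  [ 0  0   0  1 ]
Subtract 2 times r3 from r1.
  [ 1  3  -3  0 ]
  [ 0  0   1  0 ]
  [ 0  0   0  1 ]
Add 3 times r2 to r1.
  [ 1  3  0  0 ]
  [ 0  0  1  0 ]
  [ 0  0  0  1 ]

3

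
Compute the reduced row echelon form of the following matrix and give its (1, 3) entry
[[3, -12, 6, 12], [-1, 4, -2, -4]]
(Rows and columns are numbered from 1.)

2

R1 ← 1/3·R1
  [  1  -4   2   4 ]
  [ -1   4  -2  -4 ]
R2 ← R2 + R1
  [ 1  -4  2  4 ]
  [ 0   0  0  0 ]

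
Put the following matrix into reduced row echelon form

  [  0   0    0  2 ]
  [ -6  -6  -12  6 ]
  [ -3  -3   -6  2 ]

[[1, 1, 2, 0], [0, 0, 0, 1], [0, 0, 0, 0]]

r1 <-> r2
  [ -6  -6  -12  6 ]
  [  0   0    0  2 ]
  [ -3  -3   -6  2 ]
r1 ← -1/6·r1
  [  1   1   2  -1 ]
  [  0   0   0   2 ]
  [ -3  -3  -6   2 ]
r3 ← r3 + 3·r1
  [ 1  1  2  -1 ]
  [ 0  0  0   2 ]
  [ 0  0  0  -1 ]
r2 ← 1/2·r2
  [ 1  1  2  -1 ]
  [ 0  0  0   1 ]
  [ 0  0  0  -1 ]
r3 ← r3 + r2
  [ 1  1  2  -1 ]
  [ 0  0  0   1 ]
  [ 0  0  0   0 ]
r1 ← r1 + r2
  [ 1  1  2  0 ]
  [ 0  0  0  1 ]
  [ 0  0  0  0 ]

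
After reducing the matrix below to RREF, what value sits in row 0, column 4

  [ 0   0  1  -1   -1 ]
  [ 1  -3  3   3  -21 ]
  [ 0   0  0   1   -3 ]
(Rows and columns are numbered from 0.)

0

Swap R1 and R2.
  [ 1  -3  3   3  -21 ]
  [ 0   0  1  -1   -1 ]
  [ 0   0  0   1   -3 ]
Add R3 to R2.
  [ 1  -3  3  3  -21 ]
  [ 0   0  1  0   -4 ]
  [ 0   0  0  1   -3 ]
Subtract 3 times R3 from R1.
  [ 1  -3  3  0  -12 ]
  [ 0   0  1  0   -4 ]
  [ 0   0  0  1   -3 ]
Subtract 3 times R2 from R1.
  [ 1  -3  0  0   0 ]
  [ 0   0  1  0  -4 ]
  [ 0   0  0  1  -3 ]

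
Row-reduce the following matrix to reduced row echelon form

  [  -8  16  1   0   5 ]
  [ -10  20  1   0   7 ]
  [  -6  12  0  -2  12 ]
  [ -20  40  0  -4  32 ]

[[1, -2, 0, 0, -1], [0, 0, 1, 0, -3], [0, 0, 0, 1, -3], [0, 0, 0, 0, 0]]

ρ1 := -1/8·ρ1
  [   1  -2  -1/8   0  -5/8 ]
  [ -10  20     1   0     7 ]
  [  -6  12     0  -2    12 ]
  [ -20  40     0  -4    32 ]
ρ2 := ρ2 + 10·ρ1
  [   1  -2  -1/8   0  -5/8 ]
  [   0   0  -1/4   0   3/4 ]
  [  -6  12     0  -2    12 ]
  [ -20  40     0  -4    32 ]
ρ3 := ρ3 + 6·ρ1
  [   1  -2  -1/8   0  -5/8 ]
  [   0   0  -1/4   0   3/4 ]
  [   0   0  -3/4  -2  33/4 ]
  [ -20  40     0  -4    32 ]
ρ4 := ρ4 + 20·ρ1
  [ 1  -2  -1/8   0  -5/8 ]
  [ 0   0  -1/4   0   3/4 ]
  [ 0   0  -3/4  -2  33/4 ]
  [ 0   0  -5/2  -4  39/2 ]
ρ2 := -4·ρ2
  [ 1  -2  -1/8   0  -5/8 ]
  [ 0   0     1   0    -3 ]
  [ 0   0  -3/4  -2  33/4 ]
  [ 0   0  -5/2  -4  39/2 ]
ρ3 := ρ3 + 3/4·ρ2
  [ 1  -2  -1/8   0  -5/8 ]
  [ 0   0     1   0    -3 ]
  [ 0   0     0  -2     6 ]
  [ 0   0  -5/2  -4  39/2 ]
ρ4 := ρ4 + 5/2·ρ2
  [ 1  -2  -1/8   0  -5/8 ]
  [ 0   0     1   0    -3 ]
  [ 0   0     0  -2     6 ]
  [ 0   0     0  -4    12 ]
ρ3 := -1/2·ρ3
  [ 1  -2  -1/8   0  -5/8 ]
  [ 0   0     1   0    -3 ]
  [ 0   0     0   1    -3 ]
  [ 0   0     0  -4    12 ]
ρ4 := ρ4 + 4·ρ3
  [ 1  -2  -1/8  0  -5/8 ]
  [ 0   0     1  0    -3 ]
  [ 0   0     0  1    -3 ]
  [ 0   0     0  0     0 ]
ρ1 := ρ1 + 1/8·ρ2
  [ 1  -2  0  0  -1 ]
  [ 0   0  1  0  -3 ]
  [ 0   0  0  1  -3 ]
  [ 0   0  0  0   0 ]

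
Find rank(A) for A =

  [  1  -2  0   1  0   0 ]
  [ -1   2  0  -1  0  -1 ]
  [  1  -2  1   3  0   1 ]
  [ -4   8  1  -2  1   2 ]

r2 ← r2 + r1
  [  1  -2  0   1  0   0 ]
  [  0   0  0   0  0  -1 ]
  [  1  -2  1   3  0   1 ]
  [ -4   8  1  -2  1   2 ]
r3 ← r3 − r1
  [  1  -2  0   1  0   0 ]
  [  0   0  0   0  0  -1 ]
  [  0   0  1   2  0   1 ]
  [ -4   8  1  -2  1   2 ]
r4 ← r4 + 4·r1
  [ 1  -2  0  1  0   0 ]
  [ 0   0  0  0  0  -1 ]
  [ 0   0  1  2  0   1 ]
  [ 0   0  1  2  1   2 ]
r2 <-> r3
  [ 1  -2  0  1  0   0 ]
  [ 0   0  1  2  0   1 ]
  [ 0   0  0  0  0  -1 ]
  [ 0   0  1  2  1   2 ]
r4 ← r4 − r2
  [ 1  -2  0  1  0   0 ]
  [ 0   0  1  2  0   1 ]
  [ 0   0  0  0  0  -1 ]
  [ 0   0  0  0  1   1 ]
r3 <-> r4
  [ 1  -2  0  1  0   0 ]
  [ 0   0  1  2  0   1 ]
  [ 0   0  0  0  1   1 ]
  [ 0   0  0  0  0  -1 ]
r4 ← -1·r4
  [ 1  -2  0  1  0  0 ]
  [ 0   0  1  2  0  1 ]
  [ 0   0  0  0  1  1 ]
  [ 0   0  0  0  0  1 ]
r3 ← r3 − r4
  [ 1  -2  0  1  0  0 ]
  [ 0   0  1  2  0  1 ]
  [ 0   0  0  0  1  0 ]
  [ 0   0  0  0  0  1 ]
r2 ← r2 − r4
  [ 1  -2  0  1  0  0 ]
  [ 0   0  1  2  0  0 ]
  [ 0   0  0  0  1  0 ]
  [ 0   0  0  0  0  1 ]
The reduced form has 4 nonzero rows.

rank = 4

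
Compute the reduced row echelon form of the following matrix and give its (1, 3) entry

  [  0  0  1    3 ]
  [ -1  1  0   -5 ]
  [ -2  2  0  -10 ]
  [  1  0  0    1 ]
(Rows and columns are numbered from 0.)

R1 ↔ R2
  [ -1  1  0   -5 ]
  [  0  0  1    3 ]
  [ -2  2  0  -10 ]
  [  1  0  0    1 ]
R1 → -1·R1
  [  1  -1  0    5 ]
  [  0   0  1    3 ]
  [ -2   2  0  -10 ]
  [  1   0  0    1 ]
R3 → R3 + 2·R1
  [ 1  -1  0  5 ]
  [ 0   0  1  3 ]
  [ 0   0  0  0 ]
  [ 1   0  0  1 ]
R4 → R4 − R1
  [ 1  -1  0   5 ]
  [ 0   0  1   3 ]
  [ 0   0  0   0 ]
  [ 0   1  0  -4 ]
R2 ↔ R4
  [ 1  -1  0   5 ]
  [ 0   1  0  -4 ]
  [ 0   0  0   0 ]
  [ 0   0  1   3 ]
R3 ↔ R4
  [ 1  -1  0   5 ]
  [ 0   1  0  -4 ]
  [ 0   0  1   3 ]
  [ 0   0  0   0 ]
R1 → R1 + R2
  [ 1  0  0   1 ]
  [ 0  1  0  -4 ]
  [ 0  0  1   3 ]
  [ 0  0  0   0 ]

-4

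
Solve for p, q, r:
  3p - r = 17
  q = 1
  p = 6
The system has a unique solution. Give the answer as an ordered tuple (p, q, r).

(6, 1, 1)

Form the augmented matrix and row-reduce:
  [ 3  0  -1  |  17 ]
  [ 0  1   0  |   1 ]
  [ 1  0   0  |   6 ]
ρ1 ← 1/3·ρ1
  [ 1  0  -1/3  |  17/3 ]
  [ 0  1     0  |     1 ]
  [ 1  0     0  |     6 ]
ρ3 ← ρ3 − ρ1
  [ 1  0  -1/3  |  17/3 ]
  [ 0  1     0  |     1 ]
  [ 0  0   1/3  |   1/3 ]
ρ3 ← 3·ρ3
  [ 1  0  -1/3  |  17/3 ]
  [ 0  1     0  |     1 ]
  [ 0  0     1  |     1 ]
ρ1 ← ρ1 + 1/3·ρ3
  [ 1  0  0  |  6 ]
  [ 0  1  0  |  1 ]
  [ 0  0  1  |  1 ]
Reading off the last column: p = 6, q = 1, r = 1.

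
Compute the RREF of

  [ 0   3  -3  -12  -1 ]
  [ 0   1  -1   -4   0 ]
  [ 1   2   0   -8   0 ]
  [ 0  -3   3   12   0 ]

[[1, 0, 2, 0, 0], [0, 1, -1, -4, 0], [0, 0, 0, 0, 1], [0, 0, 0, 0, 0]]

R1 <=> R3
R3 := R3 − 3·R2
R4 := R4 + 3·R2
R3 := -1·R3
R1 := R1 − 2·R2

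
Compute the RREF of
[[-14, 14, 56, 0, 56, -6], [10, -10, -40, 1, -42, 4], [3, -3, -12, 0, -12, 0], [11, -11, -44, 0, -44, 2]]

[[1, -1, -4, 0, -4, 0], [0, 0, 0, 1, -2, 0], [0, 0, 0, 0, 0, 1], [0, 0, 0, 0, 0, 0]]

R1 ← -1/14·R1
  [  1   -1   -4  0   -4  3/7 ]
  [ 10  -10  -40  1  -42    4 ]
  [  3   -3  -12  0  -12    0 ]
  [ 11  -11  -44  0  -44    2 ]
R2 ← R2 − 10·R1
  [  1   -1   -4  0   -4   3/7 ]
  [  0    0    0  1   -2  -2/7 ]
  [  3   -3  -12  0  -12     0 ]
  [ 11  -11  -44  0  -44     2 ]
R3 ← R3 − 3·R1
  [  1   -1   -4  0   -4   3/7 ]
  [  0    0    0  1   -2  -2/7 ]
  [  0    0    0  0    0  -9/7 ]
  [ 11  -11  -44  0  -44     2 ]
R4 ← R4 − 11·R1
  [ 1  -1  -4  0  -4    3/7 ]
  [ 0   0   0  1  -2   -2/7 ]
  [ 0   0   0  0   0   -9/7 ]
  [ 0   0   0  0   0  -19/7 ]
R3 ← -7/9·R3
  [ 1  -1  -4  0  -4    3/7 ]
  [ 0   0   0  1  -2   -2/7 ]
  [ 0   0   0  0   0      1 ]
  [ 0   0   0  0   0  -19/7 ]
R4 ← R4 + 19/7·R3
  [ 1  -1  -4  0  -4   3/7 ]
  [ 0   0   0  1  -2  -2/7 ]
  [ 0   0   0  0   0     1 ]
  [ 0   0   0  0   0     0 ]
R2 ← R2 + 2/7·R3
  [ 1  -1  -4  0  -4  3/7 ]
  [ 0   0   0  1  -2    0 ]
  [ 0   0   0  0   0    1 ]
  [ 0   0   0  0   0    0 ]
R1 ← R1 − 3/7·R3
  [ 1  -1  -4  0  -4  0 ]
  [ 0   0   0  1  -2  0 ]
  [ 0   0   0  0   0  1 ]
  [ 0   0   0  0   0  0 ]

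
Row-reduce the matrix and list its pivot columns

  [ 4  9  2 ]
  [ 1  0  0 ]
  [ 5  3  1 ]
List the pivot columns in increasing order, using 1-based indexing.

ρ1 -> 1/4·ρ1
  [ 1  9/4  1/2 ]
  [ 1    0    0 ]
  [ 5    3    1 ]
ρ2 -> ρ2 − ρ1
  [ 1   9/4   1/2 ]
  [ 0  -9/4  -1/2 ]
  [ 5     3     1 ]
ρ3 -> ρ3 − 5·ρ1
  [ 1    9/4   1/2 ]
  [ 0   -9/4  -1/2 ]
  [ 0  -33/4  -3/2 ]
ρ2 -> -4/9·ρ2
  [ 1    9/4   1/2 ]
  [ 0      1   2/9 ]
  [ 0  -33/4  -3/2 ]
ρ3 -> ρ3 + 33/4·ρ2
  [ 1  9/4  1/2 ]
  [ 0    1  2/9 ]
  [ 0    0  1/3 ]
ρ3 -> 3·ρ3
  [ 1  9/4  1/2 ]
  [ 0    1  2/9 ]
  [ 0    0    1 ]
ρ2 -> ρ2 − 2/9·ρ3
  [ 1  9/4  1/2 ]
  [ 0    1    0 ]
  [ 0    0    1 ]
ρ1 -> ρ1 − 1/2·ρ3
  [ 1  9/4  0 ]
  [ 0    1  0 ]
  [ 0    0  1 ]
ρ1 -> ρ1 − 9/4·ρ2
  [ 1  0  0 ]
  [ 0  1  0 ]
  [ 0  0  1 ]
Pivot columns are the columns containing a leading 1.

1, 2, 3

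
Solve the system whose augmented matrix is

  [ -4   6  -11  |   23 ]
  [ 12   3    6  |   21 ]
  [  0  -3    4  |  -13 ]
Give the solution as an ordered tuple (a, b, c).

(3/2, 3, -1)

R1 ← -1/4·R1
  [  1  -3/2  11/4  |  -23/4 ]
  [ 12     3     6  |     21 ]
  [  0    -3     4  |    -13 ]
R2 ← R2 − 12·R1
  [ 1  -3/2  11/4  |  -23/4 ]
  [ 0    21   -27  |     90 ]
  [ 0    -3     4  |    -13 ]
R2 ← 1/21·R2
  [ 1  -3/2  11/4  |  -23/4 ]
  [ 0     1  -9/7  |   30/7 ]
  [ 0    -3     4  |    -13 ]
R3 ← R3 + 3·R2
  [ 1  -3/2  11/4  |  -23/4 ]
  [ 0     1  -9/7  |   30/7 ]
  [ 0     0   1/7  |   -1/7 ]
R3 ← 7·R3
  [ 1  -3/2  11/4  |  -23/4 ]
  [ 0     1  -9/7  |   30/7 ]
  [ 0     0     1  |     -1 ]
R2 ← R2 + 9/7·R3
  [ 1  -3/2  11/4  |  -23/4 ]
  [ 0     1     0  |      3 ]
  [ 0     0     1  |     -1 ]
R1 ← R1 − 11/4·R3
  [ 1  -3/2  0  |  -3 ]
  [ 0     1  0  |   3 ]
  [ 0     0  1  |  -1 ]
R1 ← R1 + 3/2·R2
  [ 1  0  0  |  3/2 ]
  [ 0  1  0  |    3 ]
  [ 0  0  1  |   -1 ]
Reading off the last column: a = 3/2, b = 3, c = -1.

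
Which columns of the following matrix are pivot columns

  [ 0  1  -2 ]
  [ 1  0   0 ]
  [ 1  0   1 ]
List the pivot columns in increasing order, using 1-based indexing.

1, 2, 3

R1 <=> R2
  [ 1  0   0 ]
  [ 0  1  -2 ]
  [ 1  0   1 ]
R3 -> R3 − R1
  [ 1  0   0 ]
  [ 0  1  -2 ]
  [ 0  0   1 ]
R2 -> R2 + 2·R3
  [ 1  0  0 ]
  [ 0  1  0 ]
  [ 0  0  1 ]
Pivot columns are the columns containing a leading 1.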